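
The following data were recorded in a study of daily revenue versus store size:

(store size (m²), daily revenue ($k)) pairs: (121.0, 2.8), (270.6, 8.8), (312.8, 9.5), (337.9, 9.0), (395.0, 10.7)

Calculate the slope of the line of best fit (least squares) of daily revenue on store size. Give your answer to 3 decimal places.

0.029

n = 5, Σx = 1437.3, Σy = 40.8, Σxy = 12959.28, Σx² = 455910.61
Sxx = Σx² − (Σx)²/n = 455910.61 − 413166.258 = 42744.352
Sxy = Σxy − (Σx)(Σy)/n = 12959.28 − 11728.368 = 1230.912
b = Sxy/Sxx = 1230.912/42744.352 = 0.028797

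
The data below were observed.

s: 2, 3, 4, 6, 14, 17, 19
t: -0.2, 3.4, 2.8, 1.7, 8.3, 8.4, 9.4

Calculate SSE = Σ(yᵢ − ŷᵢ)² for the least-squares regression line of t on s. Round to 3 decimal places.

n = 7, Σx = 65, Σy = 33.8, Σxy = 468.8, Σx² = 911, Σy² = 250.14
Sxx = Σx² − (Σx)²/n = 911 − 603.571429 = 307.428571
Sxy = Σxy − (Σx)(Σy)/n = 468.8 − 313.857143 = 154.942857
Syy = Σy² − (Σy)²/n = 250.14 − 163.205714 = 86.934286
b = Sxy/Sxx = 154.942857/307.428571 = 0.503996
SSE = Syy − b·Sxy = 86.934286 − 0.503996·154.942857 = 8.843662

8.844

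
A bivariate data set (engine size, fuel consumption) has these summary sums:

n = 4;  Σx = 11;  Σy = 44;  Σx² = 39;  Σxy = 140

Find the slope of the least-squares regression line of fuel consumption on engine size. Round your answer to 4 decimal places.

Sxx = Σx² − (Σx)²/n = 39 − 30.25 = 8.75
Sxy = Σxy − (Σx)(Σy)/n = 140 − 121 = 19
b = Sxy/Sxx = 19/8.75 = 2.171429

2.1714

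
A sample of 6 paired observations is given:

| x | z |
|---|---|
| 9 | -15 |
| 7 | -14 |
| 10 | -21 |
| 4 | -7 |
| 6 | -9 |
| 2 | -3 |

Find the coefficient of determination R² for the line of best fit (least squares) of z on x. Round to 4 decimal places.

n = 6, Σx = 38, Σy = -69, Σxy = -531, Σx² = 286, Σy² = 1001
Sxx = Σx² − (Σx)²/n = 286 − 240.666667 = 45.333333
Sxy = Σxy − (Σx)(Σy)/n = -531 − (-437) = -94
Syy = Σy² − (Σy)²/n = 1001 − 793.5 = 207.5
R² = Sxy²/(Sxx·Syy) = (-94)²/(45.333333·207.5) = 0.939334

0.9393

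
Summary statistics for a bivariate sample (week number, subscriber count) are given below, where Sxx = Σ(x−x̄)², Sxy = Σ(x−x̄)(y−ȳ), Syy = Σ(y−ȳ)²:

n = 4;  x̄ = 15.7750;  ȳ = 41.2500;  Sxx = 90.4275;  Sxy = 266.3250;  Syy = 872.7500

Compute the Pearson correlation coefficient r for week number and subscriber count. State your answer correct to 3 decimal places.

r = Sxy/√(Sxx·Syy) = 266.325/√(78920.600625) = 266.325/280.928106 = 0.948018

0.948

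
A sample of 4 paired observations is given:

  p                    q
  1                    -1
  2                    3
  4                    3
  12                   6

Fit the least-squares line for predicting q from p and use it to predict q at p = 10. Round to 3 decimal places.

n = 4, Σx = 19, Σy = 11, Σxy = 89, Σx² = 165
Sxx = Σx² − (Σx)²/n = 165 − 90.25 = 74.75
Sxy = Σxy − (Σx)(Σy)/n = 89 − 52.25 = 36.75
b = Sxy/Sxx = 36.75/74.75 = 0.491639
a = ȳ − b·x̄ = 2.75 − 0.491639·4.75 = 0.414716
ŷ(10) = a + b·10 = 0.414716 + 0.491639·10 = 5.331104

5.331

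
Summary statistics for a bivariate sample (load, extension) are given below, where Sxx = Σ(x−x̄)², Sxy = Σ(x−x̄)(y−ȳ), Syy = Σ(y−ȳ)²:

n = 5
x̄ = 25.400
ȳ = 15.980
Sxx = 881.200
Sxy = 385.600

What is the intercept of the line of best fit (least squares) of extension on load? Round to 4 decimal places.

4.8653

b = Sxy/Sxx = 385.6/881.2 = 0.437585
a = ȳ − b·x̄ = 15.98 − 0.437585·25.4 = 4.865338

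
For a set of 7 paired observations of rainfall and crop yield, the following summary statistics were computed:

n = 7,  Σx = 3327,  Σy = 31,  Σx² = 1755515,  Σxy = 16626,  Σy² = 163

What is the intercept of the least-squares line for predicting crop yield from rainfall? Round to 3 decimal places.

Sxx = Σx² − (Σx)²/n = 1755515 − 1581275.571429 = 174239.428571
Sxy = Σxy − (Σx)(Σy)/n = 16626 − 14733.857143 = 1892.142857
b = Sxy/Sxx = 1892.142857/174239.428571 = 0.010859
a = ȳ − b·x̄ = 4.428571 − 0.010859·475.285714 = -0.732766

-0.733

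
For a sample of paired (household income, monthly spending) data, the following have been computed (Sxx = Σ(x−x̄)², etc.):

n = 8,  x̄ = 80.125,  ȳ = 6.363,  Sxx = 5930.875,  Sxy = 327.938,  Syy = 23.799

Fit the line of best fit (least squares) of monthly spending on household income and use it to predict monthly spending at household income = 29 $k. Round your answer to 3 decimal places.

3.536

b = Sxy/Sxx = 327.938/5930.875 = 0.055293
a = ȳ − b·x̄ = 6.363 − 0.055293·80.125 = 1.932620
ŷ(29) = a + b·29 = 1.932620 + 0.055293·29 = 3.536127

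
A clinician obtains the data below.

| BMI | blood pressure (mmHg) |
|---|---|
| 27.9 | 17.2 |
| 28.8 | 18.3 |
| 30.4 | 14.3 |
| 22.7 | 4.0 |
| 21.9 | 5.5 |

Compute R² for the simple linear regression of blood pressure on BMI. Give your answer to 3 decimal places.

0.801

n = 5, Σx = 131.7, Σy = 59.3, Σxy = 1652.89, Σx² = 3526.91, Σy² = 881.47
Sxx = Σx² − (Σx)²/n = 3526.91 − 3468.978 = 57.932
Sxy = Σxy − (Σx)(Σy)/n = 1652.89 − 1561.962 = 90.928
Syy = Σy² − (Σy)²/n = 881.47 − 703.298 = 178.172
R² = Sxy²/(Sxx·Syy) = (90.928)²/(57.932·178.172) = 0.801009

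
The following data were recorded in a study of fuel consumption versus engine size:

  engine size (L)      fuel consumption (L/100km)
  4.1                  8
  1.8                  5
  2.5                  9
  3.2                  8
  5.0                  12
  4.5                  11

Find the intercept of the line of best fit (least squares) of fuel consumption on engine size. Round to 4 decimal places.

n = 6, Σx = 21.1, Σy = 53, Σxy = 199.4, Σx² = 81.79
Sxx = Σx² − (Σx)²/n = 81.79 − 74.201667 = 7.588333
Sxy = Σxy − (Σx)(Σy)/n = 199.4 − 186.383333 = 13.016667
b = Sxy/Sxx = 13.016667/7.588333 = 1.715353
a = ȳ − b·x̄ = 8.833333 − 1.715353·3.516667 = 2.801010

2.8010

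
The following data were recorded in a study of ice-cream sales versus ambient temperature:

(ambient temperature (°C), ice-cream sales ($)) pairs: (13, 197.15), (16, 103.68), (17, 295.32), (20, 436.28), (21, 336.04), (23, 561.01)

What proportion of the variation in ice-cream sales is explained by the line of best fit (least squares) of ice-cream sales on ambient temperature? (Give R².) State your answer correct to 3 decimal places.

0.721

n = 6, Σx = 110, Σy = 1929.48, Σxy = 37927.94, Σx² = 2084, Σy² = 754826.9074
Sxx = Σx² − (Σx)²/n = 2084 − 2016.666667 = 67.333333
Sxy = Σxy − (Σx)(Σy)/n = 37927.94 − 35373.8 = 2554.14
Syy = Σy² − (Σy)²/n = 754826.9074 − 620482.1784 = 134344.729
R² = Sxy²/(Sxx·Syy) = (2554.14)²/(67.333333·134344.729) = 0.721172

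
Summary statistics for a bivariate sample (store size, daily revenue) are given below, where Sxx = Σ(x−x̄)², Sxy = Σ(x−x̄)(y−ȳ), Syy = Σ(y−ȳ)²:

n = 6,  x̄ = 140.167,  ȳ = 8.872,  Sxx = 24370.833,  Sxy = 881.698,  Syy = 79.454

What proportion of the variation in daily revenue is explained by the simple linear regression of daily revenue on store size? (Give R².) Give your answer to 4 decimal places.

0.4015

R² = Sxy²/(Sxx·Syy) = (881.698)²/(24370.833·79.454) = 0.401470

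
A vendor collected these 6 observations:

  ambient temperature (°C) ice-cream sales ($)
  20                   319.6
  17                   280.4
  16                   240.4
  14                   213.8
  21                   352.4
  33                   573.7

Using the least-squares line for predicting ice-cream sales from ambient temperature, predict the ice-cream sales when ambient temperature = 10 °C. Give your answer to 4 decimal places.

n = 6, Σx = 121, Σy = 1980.3, Σxy = 44330.9, Σx² = 2671
Sxx = Σx² − (Σx)²/n = 2671 − 2440.166667 = 230.833333
Sxy = Σxy − (Σx)(Σy)/n = 44330.9 − 39936.05 = 4394.85
b = Sxy/Sxx = 4394.85/230.833333 = 19.039061
a = ȳ − b·x̄ = 330.05 − 19.039061·20.166667 = -53.904404
ŷ(10) = a + b·10 = -53.904404 + 19.039061·10 = 136.486209

136.4862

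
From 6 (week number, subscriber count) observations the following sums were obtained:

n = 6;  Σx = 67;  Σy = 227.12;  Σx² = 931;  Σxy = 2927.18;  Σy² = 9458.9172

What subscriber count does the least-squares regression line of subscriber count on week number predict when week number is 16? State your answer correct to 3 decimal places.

Sxx = Σx² − (Σx)²/n = 931 − 748.166667 = 182.833333
Sxy = Σxy − (Σx)(Σy)/n = 2927.18 − 2536.173333 = 391.006667
b = Sxy/Sxx = 391.006667/182.833333 = 2.138596
a = ȳ − b·x̄ = 37.853333 − 2.138596·11.166667 = 13.972343
ŷ(16) = a + b·16 = 13.972343 + 2.138596·16 = 48.189881

48.190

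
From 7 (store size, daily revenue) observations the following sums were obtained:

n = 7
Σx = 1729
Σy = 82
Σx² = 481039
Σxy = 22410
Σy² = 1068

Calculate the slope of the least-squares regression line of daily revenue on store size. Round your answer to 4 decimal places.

0.0399

Sxx = Σx² − (Σx)²/n = 481039 − 427063 = 53976
Sxy = Σxy − (Σx)(Σy)/n = 22410 − 20254 = 2156
b = Sxy/Sxx = 2156/53976 = 0.039944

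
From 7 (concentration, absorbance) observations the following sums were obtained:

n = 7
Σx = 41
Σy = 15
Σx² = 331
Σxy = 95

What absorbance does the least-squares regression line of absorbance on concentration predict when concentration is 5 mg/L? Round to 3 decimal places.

2.075

Sxx = Σx² − (Σx)²/n = 331 − 240.142857 = 90.857143
Sxy = Σxy − (Σx)(Σy)/n = 95 − 87.857143 = 7.142857
b = Sxy/Sxx = 7.142857/90.857143 = 0.078616
a = ȳ − b·x̄ = 2.142857 − 0.078616·5.857143 = 1.682390
ŷ(5) = a + b·5 = 1.682390 + 0.078616·5 = 2.075472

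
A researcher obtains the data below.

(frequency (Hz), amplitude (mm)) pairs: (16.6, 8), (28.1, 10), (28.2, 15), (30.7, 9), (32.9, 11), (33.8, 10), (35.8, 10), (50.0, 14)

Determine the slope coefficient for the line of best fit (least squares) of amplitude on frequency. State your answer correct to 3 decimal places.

n = 8, Σx = 256.1, Σy = 87, Σxy = 2871, Σx² = 8809.39
Sxx = Σx² − (Σx)²/n = 8809.39 − 8198.40125 = 610.98875
Sxy = Σxy − (Σx)(Σy)/n = 2871 − 2785.0875 = 85.9125
b = Sxy/Sxx = 85.9125/610.98875 = 0.140612

0.141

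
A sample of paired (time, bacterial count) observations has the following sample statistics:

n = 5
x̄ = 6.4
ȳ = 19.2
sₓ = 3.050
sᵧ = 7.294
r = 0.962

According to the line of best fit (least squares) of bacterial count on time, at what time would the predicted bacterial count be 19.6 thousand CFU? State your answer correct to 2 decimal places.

6.57

b = r · sᵧ/sₓ = 0.962 · 7.294/3.05 = 2.300599
a = ȳ − b·x̄ = 19.2 − 2.300599·6.4 = 4.476164
Set a + b·x = 19.6: x = (19.6 − 4.476164) / 2.300599 = 6.573868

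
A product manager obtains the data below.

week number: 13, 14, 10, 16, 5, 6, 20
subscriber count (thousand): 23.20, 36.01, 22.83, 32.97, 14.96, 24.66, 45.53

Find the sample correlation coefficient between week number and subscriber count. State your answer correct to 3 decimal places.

n = 7, Σx = 84, Σy = 200.16, Σxy = 2694.92, Σx² = 1182, Σy² = 6348.088
Sxx = Σx² − (Σx)²/n = 1182 − 1008 = 174
Sxy = Σxy − (Σx)(Σy)/n = 2694.92 − 2401.92 = 293
Syy = Σy² − (Σy)²/n = 6348.088 − 5723.432229 = 624.655771
r = Sxy/√(Sxx·Syy) = 293/√(108690.104229) = 293/329.681823 = 0.888736

0.889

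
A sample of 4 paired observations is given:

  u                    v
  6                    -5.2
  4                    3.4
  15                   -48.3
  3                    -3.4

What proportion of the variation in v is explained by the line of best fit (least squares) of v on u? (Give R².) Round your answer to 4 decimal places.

0.9511

n = 4, Σx = 28, Σy = -53.5, Σxy = -752.3, Σx² = 286, Σy² = 2383.05
Sxx = Σx² − (Σx)²/n = 286 − 196 = 90
Sxy = Σxy − (Σx)(Σy)/n = -752.3 − (-374.5) = -377.8
Syy = Σy² − (Σy)²/n = 2383.05 − 715.5625 = 1667.4875
R² = Sxy²/(Sxx·Syy) = (-377.8)²/(90·1667.4875) = 0.951084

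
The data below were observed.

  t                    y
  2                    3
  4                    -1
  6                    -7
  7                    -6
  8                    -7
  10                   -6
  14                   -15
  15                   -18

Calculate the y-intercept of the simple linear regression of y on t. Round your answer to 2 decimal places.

n = 8, Σx = 66, Σy = -57, Σxy = -678, Σx² = 690
Sxx = Σx² − (Σx)²/n = 690 − 544.5 = 145.5
Sxy = Σxy − (Σx)(Σy)/n = -678 − (-470.25) = -207.75
b = Sxy/Sxx = -207.75/145.5 = -1.427835
a = ȳ − b·x̄ = -7.125 − (-1.427835)·8.25 = 4.654639

4.65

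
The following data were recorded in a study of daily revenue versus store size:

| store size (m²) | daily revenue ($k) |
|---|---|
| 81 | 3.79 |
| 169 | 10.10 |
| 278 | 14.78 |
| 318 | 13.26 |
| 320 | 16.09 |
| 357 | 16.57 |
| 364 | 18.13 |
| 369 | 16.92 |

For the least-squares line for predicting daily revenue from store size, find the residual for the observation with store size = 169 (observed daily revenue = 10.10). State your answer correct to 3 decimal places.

n = 8, Σx = 2256, Σy = 109.64, Σxy = 34246.5, Σx² = 712036
Sxx = Σx² − (Σx)²/n = 712036 − 636192 = 75844
Sxy = Σxy − (Σx)(Σy)/n = 34246.5 − 30918.48 = 3328.02
b = Sxy/Sxx = 3328.02/75844 = 0.043880
a = ȳ − b·x̄ = 13.705 − 0.043880·282 = 1.330895
ŷ(169) = 1.330895 + 0.043880·169 = 8.746582
residual = y − ŷ = 10.10 − 8.746582 = 1.353418

1.353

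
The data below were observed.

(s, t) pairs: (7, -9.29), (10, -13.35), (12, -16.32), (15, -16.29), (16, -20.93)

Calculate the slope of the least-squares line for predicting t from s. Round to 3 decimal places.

n = 5, Σx = 60, Σy = -76.18, Σxy = -973.6, Σx² = 774
Sxx = Σx² − (Σx)²/n = 774 − 720 = 54
Sxy = Σxy − (Σx)(Σy)/n = -973.6 − (-914.16) = -59.44
b = Sxy/Sxx = -59.44/54 = -1.100741

-1.101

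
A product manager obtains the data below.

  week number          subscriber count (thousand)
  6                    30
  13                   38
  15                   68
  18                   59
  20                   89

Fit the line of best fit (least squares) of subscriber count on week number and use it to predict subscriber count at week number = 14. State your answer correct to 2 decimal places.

n = 5, Σx = 72, Σy = 284, Σxy = 4536, Σx² = 1154
Sxx = Σx² − (Σx)²/n = 1154 − 1036.8 = 117.2
Sxy = Σxy − (Σx)(Σy)/n = 4536 − 4089.6 = 446.4
b = Sxy/Sxx = 446.4/117.2 = 3.808874
a = ȳ − b·x̄ = 56.8 − 3.808874·14.4 = 1.952218
ŷ(14) = a + b·14 = 1.952218 + 3.808874·14 = 55.276451

55.28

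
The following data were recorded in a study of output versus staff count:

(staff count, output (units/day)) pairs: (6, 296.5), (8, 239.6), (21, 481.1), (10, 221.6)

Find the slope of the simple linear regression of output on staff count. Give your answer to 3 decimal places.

15.424

n = 4, Σx = 45, Σy = 1238.8, Σxy = 16014.9, Σx² = 641
Sxx = Σx² − (Σx)²/n = 641 − 506.25 = 134.75
Sxy = Σxy − (Σx)(Σy)/n = 16014.9 − 13936.5 = 2078.4
b = Sxy/Sxx = 2078.4/134.75 = 15.424119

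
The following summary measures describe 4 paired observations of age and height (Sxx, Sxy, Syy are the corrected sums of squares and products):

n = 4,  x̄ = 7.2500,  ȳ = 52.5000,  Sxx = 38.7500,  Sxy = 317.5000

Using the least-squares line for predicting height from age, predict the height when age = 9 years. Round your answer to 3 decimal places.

66.839

b = Sxy/Sxx = 317.5/38.75 = 8.193548
a = ȳ − b·x̄ = 52.5 − 8.193548·7.25 = -6.903226
ŷ(9) = a + b·9 = -6.903226 + 8.193548·9 = 66.838710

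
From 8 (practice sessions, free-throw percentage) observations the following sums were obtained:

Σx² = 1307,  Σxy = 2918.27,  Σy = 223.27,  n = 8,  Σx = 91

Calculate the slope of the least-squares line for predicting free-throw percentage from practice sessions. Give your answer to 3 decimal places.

1.392

Sxx = Σx² − (Σx)²/n = 1307 − 1035.125 = 271.875
Sxy = Σxy − (Σx)(Σy)/n = 2918.27 − 2539.69625 = 378.57375
b = Sxy/Sxx = 378.57375/271.875 = 1.392455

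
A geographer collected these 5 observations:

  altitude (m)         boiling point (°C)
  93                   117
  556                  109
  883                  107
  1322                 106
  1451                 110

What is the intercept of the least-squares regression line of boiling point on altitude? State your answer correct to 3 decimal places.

n = 5, Σx = 4305, Σy = 549, Σxy = 465708, Σx² = 4950559
Sxx = Σx² − (Σx)²/n = 4950559 − 3706605 = 1243954
Sxy = Σxy − (Σx)(Σy)/n = 465708 − 472689 = -6981
b = Sxy/Sxx = -6981/1243954 = -0.005612
a = ȳ − b·x̄ = 109.8 − (-0.005612)·861 = 114.631884

114.632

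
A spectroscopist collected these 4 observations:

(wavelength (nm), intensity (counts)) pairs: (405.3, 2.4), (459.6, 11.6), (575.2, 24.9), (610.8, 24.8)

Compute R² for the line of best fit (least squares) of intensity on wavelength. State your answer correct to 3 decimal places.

n = 4, Σx = 2050.9, Σy = 63.7, Σxy = 35774.4, Σx² = 1079431.93, Σy² = 1375.37
Sxx = Σx² − (Σx)²/n = 1079431.93 − 1051547.7025 = 27884.2275
Sxy = Σxy − (Σx)(Σy)/n = 35774.4 − 32660.5825 = 3113.8175
Syy = Σy² − (Σy)²/n = 1375.37 − 1014.4225 = 360.9475
R² = Sxy²/(Sxx·Syy) = (3113.8175)²/(27884.2275·360.9475) = 0.963349

0.963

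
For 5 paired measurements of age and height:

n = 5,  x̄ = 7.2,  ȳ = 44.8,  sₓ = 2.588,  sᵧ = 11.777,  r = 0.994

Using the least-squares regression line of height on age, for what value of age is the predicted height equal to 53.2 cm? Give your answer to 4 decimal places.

9.0570

b = r · sᵧ/sₓ = 0.994 · 11.777/2.588 = 4.523315
a = ȳ − b·x̄ = 44.8 − 4.523315·7.2 = 12.232135
Set a + b·x = 53.2: x = (53.2 − 12.232135) / 4.523315 = 9.057045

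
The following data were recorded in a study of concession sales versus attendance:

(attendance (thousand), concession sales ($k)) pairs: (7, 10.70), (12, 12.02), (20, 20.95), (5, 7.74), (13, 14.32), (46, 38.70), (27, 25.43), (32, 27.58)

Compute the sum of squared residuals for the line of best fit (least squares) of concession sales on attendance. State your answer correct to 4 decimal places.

n = 8, Σx = 162, Σy = 157.44, Σxy = 4212.37, Σx² = 4656, Σy² = 3867.8742
Sxx = Σx² − (Σx)²/n = 4656 − 3280.5 = 1375.5
Sxy = Σxy − (Σx)(Σy)/n = 4212.37 − 3188.16 = 1024.21
Syy = Σy² − (Σy)²/n = 3867.8742 − 3098.4192 = 769.455
b = Sxy/Sxx = 1024.21/1375.5 = 0.744609
SSE = Syy − b·Sxy = 769.455 − 0.744609·1024.21 = 6.818777

6.8188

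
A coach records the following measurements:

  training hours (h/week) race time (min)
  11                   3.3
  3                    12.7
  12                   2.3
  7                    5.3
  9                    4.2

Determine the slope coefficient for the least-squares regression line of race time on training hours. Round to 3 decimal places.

-1.106

n = 5, Σx = 42, Σy = 27.8, Σxy = 176.9, Σx² = 404
Sxx = Σx² − (Σx)²/n = 404 − 352.8 = 51.2
Sxy = Σxy − (Σx)(Σy)/n = 176.9 − 233.52 = -56.62
b = Sxy/Sxx = -56.62/51.2 = -1.105859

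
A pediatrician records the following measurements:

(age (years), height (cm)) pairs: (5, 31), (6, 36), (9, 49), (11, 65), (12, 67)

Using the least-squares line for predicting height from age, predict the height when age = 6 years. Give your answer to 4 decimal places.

35.7473

n = 5, Σx = 43, Σy = 248, Σxy = 2331, Σx² = 407
Sxx = Σx² − (Σx)²/n = 407 − 369.8 = 37.2
Sxy = Σxy − (Σx)(Σy)/n = 2331 − 2132.8 = 198.2
b = Sxy/Sxx = 198.2/37.2 = 5.327957
a = ȳ − b·x̄ = 49.6 − 5.327957·8.6 = 3.779570
ŷ(6) = a + b·6 = 3.779570 + 5.327957·6 = 35.747312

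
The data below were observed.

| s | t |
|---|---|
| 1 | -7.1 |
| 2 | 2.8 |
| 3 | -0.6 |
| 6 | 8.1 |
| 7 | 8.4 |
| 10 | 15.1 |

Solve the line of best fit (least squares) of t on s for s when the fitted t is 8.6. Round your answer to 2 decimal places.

n = 6, Σx = 29, Σy = 26.7, Σxy = 255.1, Σx² = 199
Sxx = Σx² − (Σx)²/n = 199 − 140.166667 = 58.833333
Sxy = Σxy − (Σx)(Σy)/n = 255.1 − 129.05 = 126.05
b = Sxy/Sxx = 126.05/58.833333 = 2.142493
a = ȳ − b·x̄ = 4.45 − 2.142493·4.833333 = -5.905382
Set a + b·x = 8.6: x = (8.6 − (-5.905382)) / 2.142493 = 6.770329

6.77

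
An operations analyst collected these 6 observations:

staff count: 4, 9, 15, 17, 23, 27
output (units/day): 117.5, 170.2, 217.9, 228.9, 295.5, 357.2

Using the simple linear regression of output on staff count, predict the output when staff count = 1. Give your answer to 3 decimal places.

83.266

n = 6, Σx = 95, Σy = 1387.2, Σxy = 25602.5, Σx² = 1869
Sxx = Σx² − (Σx)²/n = 1869 − 1504.166667 = 364.833333
Sxy = Σxy − (Σx)(Σy)/n = 25602.5 − 21964 = 3638.5
b = Sxy/Sxx = 3638.5/364.833333 = 9.973047
a = ȳ − b·x̄ = 231.2 − 9.973047·15.833333 = 73.293422
ŷ(1) = a + b·1 = 73.293422 + 9.973047·1 = 83.266469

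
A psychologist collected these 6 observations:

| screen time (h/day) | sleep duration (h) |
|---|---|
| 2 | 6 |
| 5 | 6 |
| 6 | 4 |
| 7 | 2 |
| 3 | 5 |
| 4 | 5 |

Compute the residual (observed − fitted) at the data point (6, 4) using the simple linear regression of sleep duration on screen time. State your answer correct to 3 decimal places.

n = 6, Σx = 27, Σy = 28, Σxy = 115, Σx² = 139
Sxx = Σx² − (Σx)²/n = 139 − 121.5 = 17.5
Sxy = Σxy − (Σx)(Σy)/n = 115 − 126 = -11
b = Sxy/Sxx = -11/17.5 = -0.628571
a = ȳ − b·x̄ = 4.666667 − (-0.628571)·4.5 = 7.495238
ŷ(6) = 7.495238 + (-0.628571)·6 = 3.723810
residual = y − ŷ = 4 − 3.723810 = 0.276190

0.276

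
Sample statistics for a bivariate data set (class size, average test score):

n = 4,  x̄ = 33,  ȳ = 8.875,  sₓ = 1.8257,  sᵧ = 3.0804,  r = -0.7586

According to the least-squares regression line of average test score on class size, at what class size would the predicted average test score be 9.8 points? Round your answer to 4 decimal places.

32.2773

b = r · sᵧ/sₓ = -0.7586 · 3.0804/1.8257 = -1.279943
a = ȳ − b·x̄ = 8.875 − (-1.279943)·33 = 51.113110
Set a + b·x = 9.8: x = (9.8 − 51.113110) / (-1.279943) = 32.277311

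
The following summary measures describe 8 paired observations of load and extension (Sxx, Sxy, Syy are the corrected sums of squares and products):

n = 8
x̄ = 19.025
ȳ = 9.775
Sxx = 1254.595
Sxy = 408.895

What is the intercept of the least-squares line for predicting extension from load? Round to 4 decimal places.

3.5744

b = Sxy/Sxx = 408.895/1254.595 = 0.325918
a = ȳ − b·x̄ = 9.775 − 0.325918·19.025 = 3.574411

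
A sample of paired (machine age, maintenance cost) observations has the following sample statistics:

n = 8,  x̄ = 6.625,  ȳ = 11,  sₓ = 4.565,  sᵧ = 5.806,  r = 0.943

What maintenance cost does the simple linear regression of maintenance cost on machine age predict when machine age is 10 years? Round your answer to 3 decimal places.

b = r · sᵧ/sₓ = 0.943 · 5.806/4.565 = 1.199356
a = ȳ − b·x̄ = 11 − 1.199356·6.625 = 3.054270
ŷ(10) = a + b·10 = 3.054270 + 1.199356·10 = 15.047825

15.048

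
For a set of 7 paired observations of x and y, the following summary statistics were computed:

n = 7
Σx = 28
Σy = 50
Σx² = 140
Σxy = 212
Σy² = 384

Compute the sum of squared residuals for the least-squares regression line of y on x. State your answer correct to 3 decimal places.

Sxx = Σx² − (Σx)²/n = 140 − 112 = 28
Sxy = Σxy − (Σx)(Σy)/n = 212 − 200 = 12
Syy = Σy² − (Σy)²/n = 384 − 357.142857 = 26.857143
b = Sxy/Sxx = 12/28 = 0.428571
SSE = Syy − b·Sxy = 26.857143 − 0.428571·12 = 21.714286

21.714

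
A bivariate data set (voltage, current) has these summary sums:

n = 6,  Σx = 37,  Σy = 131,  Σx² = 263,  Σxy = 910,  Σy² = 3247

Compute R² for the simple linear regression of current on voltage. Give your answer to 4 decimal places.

0.7746

Sxx = Σx² − (Σx)²/n = 263 − 228.166667 = 34.833333
Sxy = Σxy − (Σx)(Σy)/n = 910 − 807.833333 = 102.166667
Syy = Σy² − (Σy)²/n = 3247 − 2860.166667 = 386.833333
R² = Sxy²/(Sxx·Syy) = (102.166667)²/(34.833333·386.833333) = 0.774639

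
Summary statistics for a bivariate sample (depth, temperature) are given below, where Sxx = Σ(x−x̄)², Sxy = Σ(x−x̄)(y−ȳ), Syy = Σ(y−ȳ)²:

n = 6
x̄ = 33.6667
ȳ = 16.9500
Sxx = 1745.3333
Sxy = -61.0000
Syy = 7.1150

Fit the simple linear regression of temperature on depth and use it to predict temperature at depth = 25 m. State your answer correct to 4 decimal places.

b = Sxy/Sxx = -61/1745.3333 = -0.034950
a = ȳ − b·x̄ = 16.95 − (-0.034950)·33.6667 = 18.126663
ŷ(25) = a + b·25 = 18.126663 + (-0.034950)·25 = 17.252904

17.2529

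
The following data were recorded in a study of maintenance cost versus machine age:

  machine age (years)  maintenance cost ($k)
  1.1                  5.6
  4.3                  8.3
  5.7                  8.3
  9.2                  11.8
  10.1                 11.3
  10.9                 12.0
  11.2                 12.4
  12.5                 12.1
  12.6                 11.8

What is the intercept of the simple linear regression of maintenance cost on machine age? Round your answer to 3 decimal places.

5.426

n = 9, Σx = 77.6, Σy = 93.6, Σxy = 881.46, Σx² = 798.1
Sxx = Σx² − (Σx)²/n = 798.1 − 669.084444 = 129.015556
Sxy = Σxy − (Σx)(Σy)/n = 881.46 − 807.04 = 74.42
b = Sxy/Sxx = 74.42/129.015556 = 0.576830
a = ȳ − b·x̄ = 10.4 − 0.576830·8.622222 = 5.426446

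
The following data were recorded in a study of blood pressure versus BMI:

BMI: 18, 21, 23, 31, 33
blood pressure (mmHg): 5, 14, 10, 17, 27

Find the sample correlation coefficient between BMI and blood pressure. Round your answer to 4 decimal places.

n = 5, Σx = 126, Σy = 73, Σxy = 2032, Σx² = 3344, Σy² = 1339
Sxx = Σx² − (Σx)²/n = 3344 − 3175.2 = 168.8
Sxy = Σxy − (Σx)(Σy)/n = 2032 − 1839.6 = 192.4
Syy = Σy² − (Σy)²/n = 1339 − 1065.8 = 273.2
r = Sxy/√(Sxx·Syy) = 192.4/√(46116.16) = 192.4/214.746735 = 0.895939

0.8959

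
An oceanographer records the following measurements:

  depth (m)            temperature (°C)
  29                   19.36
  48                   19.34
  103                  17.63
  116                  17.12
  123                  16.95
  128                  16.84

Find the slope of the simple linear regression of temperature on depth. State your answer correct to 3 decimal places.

n = 6, Σx = 547, Σy = 107.24, Σxy = 9531.94, Σx² = 58723
Sxx = Σx² − (Σx)²/n = 58723 − 49868.166667 = 8854.833333
Sxy = Σxy − (Σx)(Σy)/n = 9531.94 − 9776.713333 = -244.773333
b = Sxy/Sxx = -244.773333/8854.833333 = -0.027643

-0.028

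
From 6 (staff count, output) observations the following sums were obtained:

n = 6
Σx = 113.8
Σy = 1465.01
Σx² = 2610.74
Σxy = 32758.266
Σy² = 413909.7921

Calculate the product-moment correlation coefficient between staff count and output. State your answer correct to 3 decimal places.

Sxx = Σx² − (Σx)²/n = 2610.74 − 2158.406667 = 452.333333
Sxy = Σxy − (Σx)(Σy)/n = 32758.266 − 27786.356333 = 4971.909667
Syy = Σy² − (Σy)²/n = 413909.7921 − 357709.050017 = 56200.742083
r = Sxy/√(Sxx·Syy) = 4971.909667/√(25421469.002361) = 4971.909667/5041.970746 = 0.986104

0.986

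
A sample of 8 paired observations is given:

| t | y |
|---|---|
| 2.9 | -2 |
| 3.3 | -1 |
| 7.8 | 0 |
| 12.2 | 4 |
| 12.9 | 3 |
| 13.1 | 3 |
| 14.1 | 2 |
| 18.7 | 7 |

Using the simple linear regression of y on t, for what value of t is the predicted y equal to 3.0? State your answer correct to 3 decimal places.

12.614

n = 8, Σx = 85, Σy = 16, Σxy = 276.8, Σx² = 1115.5
Sxx = Σx² − (Σx)²/n = 1115.5 − 903.125 = 212.375
Sxy = Σxy − (Σx)(Σy)/n = 276.8 − 170 = 106.8
b = Sxy/Sxx = 106.8/212.375 = 0.502884
a = ȳ − b·x̄ = 2 − 0.502884·10.625 = -3.343143
Set a + b·x = 3.0: x = (3.0 − (-3.343143)) / 0.502884 = 12.613530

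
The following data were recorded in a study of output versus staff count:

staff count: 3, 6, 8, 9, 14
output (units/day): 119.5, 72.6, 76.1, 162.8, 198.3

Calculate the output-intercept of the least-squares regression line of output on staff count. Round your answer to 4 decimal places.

n = 5, Σx = 40, Σy = 629.3, Σxy = 5644.3, Σx² = 386
Sxx = Σx² − (Σx)²/n = 386 − 320 = 66
Sxy = Σxy − (Σx)(Σy)/n = 5644.3 − 5034.4 = 609.9
b = Sxy/Sxx = 609.9/66 = 9.240909
a = ȳ − b·x̄ = 125.86 − 9.240909·8 = 51.932727

51.9327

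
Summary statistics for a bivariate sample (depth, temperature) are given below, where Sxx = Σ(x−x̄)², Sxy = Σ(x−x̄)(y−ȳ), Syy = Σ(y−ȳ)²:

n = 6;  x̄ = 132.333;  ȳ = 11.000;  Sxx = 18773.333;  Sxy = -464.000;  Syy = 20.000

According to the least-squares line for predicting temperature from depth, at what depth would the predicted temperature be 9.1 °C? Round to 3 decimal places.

b = Sxy/Sxx = -464/18773.333 = -0.024716
a = ȳ − b·x̄ = 11 − (-0.024716)·132.333 = 14.270730
Set a + b·x = 9.1: x = (9.1 − 14.270730) / (-0.024716) = 209.206562

209.207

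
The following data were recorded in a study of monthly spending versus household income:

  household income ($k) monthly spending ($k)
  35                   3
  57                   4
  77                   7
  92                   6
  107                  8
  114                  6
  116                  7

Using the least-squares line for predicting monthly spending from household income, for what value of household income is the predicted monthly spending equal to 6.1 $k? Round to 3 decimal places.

n = 7, Σx = 598, Σy = 41, Σxy = 3776, Σx² = 56768
Sxx = Σx² − (Σx)²/n = 56768 − 51086.285714 = 5681.714286
Sxy = Σxy − (Σx)(Σy)/n = 3776 − 3502.571429 = 273.428571
b = Sxy/Sxx = 273.428571/5681.714286 = 0.048124
a = ȳ − b·x̄ = 5.857143 − 0.048124·85.428571 = 1.745952
Set a + b·x = 6.1: x = (6.1 − 1.745952) / 0.048124 = 90.475026

90.475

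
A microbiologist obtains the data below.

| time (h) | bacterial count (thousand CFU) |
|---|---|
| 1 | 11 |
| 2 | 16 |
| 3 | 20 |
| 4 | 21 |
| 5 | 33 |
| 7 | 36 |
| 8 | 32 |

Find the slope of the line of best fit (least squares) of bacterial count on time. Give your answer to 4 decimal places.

3.4420

n = 7, Σx = 30, Σy = 169, Σxy = 860, Σx² = 168
Sxx = Σx² − (Σx)²/n = 168 − 128.571429 = 39.428571
Sxy = Σxy − (Σx)(Σy)/n = 860 − 724.285714 = 135.714286
b = Sxy/Sxx = 135.714286/39.428571 = 3.442029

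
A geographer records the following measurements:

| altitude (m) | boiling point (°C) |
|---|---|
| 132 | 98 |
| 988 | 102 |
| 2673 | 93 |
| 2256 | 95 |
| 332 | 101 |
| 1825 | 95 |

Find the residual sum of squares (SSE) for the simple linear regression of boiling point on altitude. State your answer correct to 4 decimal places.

n = 6, Σx = 8206, Σy = 584, Σxy = 783528, Σx² = 16668882, Σy² = 56908
Sxx = Σx² − (Σx)²/n = 16668882 − 11223072.666667 = 5445809.333333
Sxy = Σxy − (Σx)(Σy)/n = 783528 − 798717.333333 = -15189.333333
Syy = Σy² − (Σy)²/n = 56908 − 56842.666667 = 65.333333
b = Sxy/Sxx = -15189.333333/5445809.333333 = -0.002789
SSE = Syy − b·Sxy = 65.333333 − (-0.002789)·(-15189.333333) = 22.967574

22.9676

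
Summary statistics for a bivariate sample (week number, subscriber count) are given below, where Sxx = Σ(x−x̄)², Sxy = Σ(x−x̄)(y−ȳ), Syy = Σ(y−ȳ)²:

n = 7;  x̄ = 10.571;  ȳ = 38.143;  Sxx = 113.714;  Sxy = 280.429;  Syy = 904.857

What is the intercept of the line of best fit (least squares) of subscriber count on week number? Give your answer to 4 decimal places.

12.0740

b = Sxy/Sxx = 280.429/113.714 = 2.466090
a = ȳ − b·x̄ = 38.143 − 2.466090·10.571 = 12.073959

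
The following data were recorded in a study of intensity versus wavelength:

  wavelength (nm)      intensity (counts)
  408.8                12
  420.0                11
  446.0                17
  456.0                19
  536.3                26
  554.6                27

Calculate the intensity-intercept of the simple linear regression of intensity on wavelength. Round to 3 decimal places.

-32.436

n = 6, Σx = 2821.7, Σy = 112, Σxy = 54689.6, Σx² = 1345568.29
Sxx = Σx² − (Σx)²/n = 1345568.29 − 1326998.481667 = 18569.808333
Sxy = Σxy − (Σx)(Σy)/n = 54689.6 − 52671.733333 = 2017.866667
b = Sxy/Sxx = 2017.866667/18569.808333 = 0.108664
a = ȳ − b·x̄ = 18.666667 − 0.108664·470.283333 = -32.436126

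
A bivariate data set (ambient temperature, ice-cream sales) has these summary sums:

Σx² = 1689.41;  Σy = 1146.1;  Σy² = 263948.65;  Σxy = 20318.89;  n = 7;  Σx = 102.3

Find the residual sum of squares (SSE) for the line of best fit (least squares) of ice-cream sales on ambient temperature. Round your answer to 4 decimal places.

10748.4883

Sxx = Σx² − (Σx)²/n = 1689.41 − 1495.041429 = 194.368571
Sxy = Σxy − (Σx)(Σy)/n = 20318.89 − 16749.432857 = 3569.457143
Syy = Σy² − (Σy)²/n = 263948.65 − 187649.315714 = 76299.334286
b = Sxy/Sxx = 3569.457143/194.368571 = 18.364374
SSE = Syy − b·Sxy = 76299.334286 − 18.364374·3569.457143 = 10748.488277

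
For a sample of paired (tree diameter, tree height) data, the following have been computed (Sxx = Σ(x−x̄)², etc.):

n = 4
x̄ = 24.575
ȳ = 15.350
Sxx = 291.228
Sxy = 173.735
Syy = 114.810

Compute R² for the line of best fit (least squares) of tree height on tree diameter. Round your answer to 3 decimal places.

R² = Sxy²/(Sxx·Syy) = (173.735)²/(291.228·114.81) = 0.902738

0.903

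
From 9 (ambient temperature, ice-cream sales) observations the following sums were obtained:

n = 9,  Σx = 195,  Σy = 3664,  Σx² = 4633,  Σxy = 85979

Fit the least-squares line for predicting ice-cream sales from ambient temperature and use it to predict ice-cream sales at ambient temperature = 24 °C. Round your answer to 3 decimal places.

444.812

Sxx = Σx² − (Σx)²/n = 4633 − 4225 = 408
Sxy = Σxy − (Σx)(Σy)/n = 85979 − 79386.666667 = 6592.333333
b = Sxy/Sxx = 6592.333333/408 = 16.157680
a = ȳ − b·x̄ = 407.111111 − 16.157680·21.666667 = 57.028050
ŷ(24) = a + b·24 = 57.028050 + 16.157680·24 = 444.812364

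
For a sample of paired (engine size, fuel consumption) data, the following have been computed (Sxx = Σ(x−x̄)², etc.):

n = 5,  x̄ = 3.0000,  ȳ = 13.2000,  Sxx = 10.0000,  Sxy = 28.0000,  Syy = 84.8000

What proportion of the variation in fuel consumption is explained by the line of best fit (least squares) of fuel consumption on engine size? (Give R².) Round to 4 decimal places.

0.9245

R² = Sxy²/(Sxx·Syy) = (28)²/(10·84.8) = 0.924528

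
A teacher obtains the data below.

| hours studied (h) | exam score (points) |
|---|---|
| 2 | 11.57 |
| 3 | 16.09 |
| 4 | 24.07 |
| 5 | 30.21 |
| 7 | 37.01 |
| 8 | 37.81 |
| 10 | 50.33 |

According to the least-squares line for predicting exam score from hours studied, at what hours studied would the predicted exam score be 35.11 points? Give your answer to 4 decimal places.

n = 7, Σx = 39, Σy = 207.09, Σxy = 1383.59, Σx² = 267
Sxx = Σx² − (Σx)²/n = 267 − 217.285714 = 49.714286
Sxy = Σxy − (Σx)(Σy)/n = 1383.59 − 1153.787143 = 229.802857
b = Sxy/Sxx = 229.802857/49.714286 = 4.622471
a = ȳ − b·x̄ = 29.584286 − 4.622471·5.571429 = 3.830517
Set a + b·x = 35.11: x = (35.11 − 3.830517) / 4.622471 = 6.766831

6.7668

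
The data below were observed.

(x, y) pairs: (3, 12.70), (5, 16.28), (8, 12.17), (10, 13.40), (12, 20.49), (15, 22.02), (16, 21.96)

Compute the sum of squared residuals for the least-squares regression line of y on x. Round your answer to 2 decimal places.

39.81

n = 7, Σx = 69, Σy = 119.02, Σxy = 1278.4, Σx² = 823, Σy² = 2140.9594
Sxx = Σx² − (Σx)²/n = 823 − 680.142857 = 142.857143
Sxy = Σxy − (Σx)(Σy)/n = 1278.4 − 1173.197143 = 105.202857
Syy = Σy² − (Σy)²/n = 2140.9594 − 2023.680057 = 117.279343
b = Sxy/Sxx = 105.202857/142.857143 = 0.73642
SSE = Syy − b·Sxy = 117.279343 − 0.73642·105.202857 = 39.805855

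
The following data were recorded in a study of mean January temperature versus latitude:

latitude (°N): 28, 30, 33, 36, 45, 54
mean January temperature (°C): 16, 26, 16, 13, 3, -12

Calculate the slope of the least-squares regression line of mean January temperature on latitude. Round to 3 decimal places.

-1.255

n = 6, Σx = 226, Σy = 62, Σxy = 1711, Σx² = 9010
Sxx = Σx² − (Σx)²/n = 9010 − 8512.666667 = 497.333333
Sxy = Σxy − (Σx)(Σy)/n = 1711 − 2335.333333 = -624.333333
b = Sxy/Sxx = -624.333333/497.333333 = -1.255362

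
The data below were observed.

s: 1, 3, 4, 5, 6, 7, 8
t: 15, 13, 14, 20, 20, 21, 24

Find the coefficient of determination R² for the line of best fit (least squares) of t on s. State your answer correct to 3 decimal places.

0.758

n = 7, Σx = 34, Σy = 127, Σxy = 669, Σx² = 200, Σy² = 2407
Sxx = Σx² − (Σx)²/n = 200 − 165.142857 = 34.857143
Sxy = Σxy − (Σx)(Σy)/n = 669 − 616.857143 = 52.142857
Syy = Σy² − (Σy)²/n = 2407 − 2304.142857 = 102.857143
R² = Sxy²/(Sxx·Syy) = (52.142857)²/(34.857143·102.857143) = 0.758339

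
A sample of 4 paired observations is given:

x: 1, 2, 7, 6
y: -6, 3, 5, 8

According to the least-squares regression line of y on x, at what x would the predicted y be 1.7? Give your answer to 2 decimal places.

3.52

n = 4, Σx = 16, Σy = 10, Σxy = 83, Σx² = 90
Sxx = Σx² − (Σx)²/n = 90 − 64 = 26
Sxy = Σxy − (Σx)(Σy)/n = 83 − 40 = 43
b = Sxy/Sxx = 43/26 = 1.653846
a = ȳ − b·x̄ = 2.5 − 1.653846·4 = -4.115385
Set a + b·x = 1.7: x = (1.7 − (-4.115385)) / 1.653846 = 3.516279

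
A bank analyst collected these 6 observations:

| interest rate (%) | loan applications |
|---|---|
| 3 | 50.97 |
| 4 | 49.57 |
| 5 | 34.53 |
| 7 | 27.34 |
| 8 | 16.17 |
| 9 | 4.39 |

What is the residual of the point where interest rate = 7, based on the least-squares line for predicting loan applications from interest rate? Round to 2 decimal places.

n = 6, Σx = 36, Σy = 182.97, Σxy = 884.09, Σx² = 244
Sxx = Σx² − (Σx)²/n = 244 − 216 = 28
Sxy = Σxy − (Σx)(Σy)/n = 884.09 − 1097.82 = -213.73
b = Sxy/Sxx = -213.73/28 = -7.633214
a = ȳ − b·x̄ = 30.495 − (-7.633214)·6 = 76.294286
ŷ(7) = 76.294286 + (-7.633214)·7 = 22.861786
residual = y − ŷ = 27.34 − 22.861786 = 4.478214

4.48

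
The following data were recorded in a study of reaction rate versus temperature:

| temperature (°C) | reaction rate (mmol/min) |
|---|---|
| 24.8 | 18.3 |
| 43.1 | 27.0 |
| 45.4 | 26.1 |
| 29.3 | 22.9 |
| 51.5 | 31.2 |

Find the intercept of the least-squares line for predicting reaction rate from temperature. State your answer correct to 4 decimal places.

n = 5, Σx = 194.1, Σy = 125.5, Σxy = 5080.25, Σx² = 8044.55
Sxx = Σx² − (Σx)²/n = 8044.55 − 7534.962 = 509.588
Sxy = Σxy − (Σx)(Σy)/n = 5080.25 − 4871.91 = 208.34
b = Sxy/Sxx = 208.34/509.588 = 0.408840
a = ȳ − b·x̄ = 25.1 − 0.408840·38.82 = 9.228828

9.2288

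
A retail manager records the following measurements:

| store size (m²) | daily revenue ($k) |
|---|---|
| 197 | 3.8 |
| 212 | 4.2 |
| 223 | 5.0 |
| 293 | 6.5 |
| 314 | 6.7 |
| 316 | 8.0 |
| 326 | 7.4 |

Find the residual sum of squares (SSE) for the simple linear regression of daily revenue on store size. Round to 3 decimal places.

0.990

n = 7, Σx = 1881, Σy = 41.6, Σxy = 11702.7, Σx² = 524059, Σy² = 262.98
Sxx = Σx² − (Σx)²/n = 524059 − 505451.571429 = 18607.428571
Sxy = Σxy − (Σx)(Σy)/n = 11702.7 − 11178.514286 = 524.185714
Syy = Σy² − (Σy)²/n = 262.98 − 247.222857 = 15.757143
b = Sxy/Sxx = 524.185714/18607.428571 = 0.028171
SSE = Syy − b·Sxy = 15.757143 − 0.028171·524.185714 = 0.990424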